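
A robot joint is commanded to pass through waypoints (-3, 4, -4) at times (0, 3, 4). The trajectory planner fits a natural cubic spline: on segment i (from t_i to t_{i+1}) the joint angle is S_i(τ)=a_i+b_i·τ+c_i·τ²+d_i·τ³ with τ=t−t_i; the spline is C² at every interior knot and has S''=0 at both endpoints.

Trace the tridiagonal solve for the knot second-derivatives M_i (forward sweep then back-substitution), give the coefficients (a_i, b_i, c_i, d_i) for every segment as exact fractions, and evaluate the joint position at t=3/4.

  seg 0: a=-3 b=149/24 c=0 d=-31/72
  seg 1: a=4 b=-65/12 c=-31/8 d=31/24
S(3/4) = 755/512

Δ: Δ0=7/3, Δ1=-8
row 1: diag=8, rhs=-62; c'=1/8, d'=-31/4
back: M1=-31/4
M: M0=0, M1=-31/4, M2=0
seg 0: a=-3, c=M0/2=0, d=(M1−M0)/(6·3)=-31/72, b=Δ0−h0·(2M0+M1)/6=149/24
seg 1: a=4, c=M1/2=-31/8, d=(M2−M1)/(6·1)=31/24, b=Δ1−h1·(2M1+M2)/6=-65/12
t_q=3/4 → seg 0, τ=3/4; S=-3+149/24·τ+0·τ²+-31/72·τ³=755/512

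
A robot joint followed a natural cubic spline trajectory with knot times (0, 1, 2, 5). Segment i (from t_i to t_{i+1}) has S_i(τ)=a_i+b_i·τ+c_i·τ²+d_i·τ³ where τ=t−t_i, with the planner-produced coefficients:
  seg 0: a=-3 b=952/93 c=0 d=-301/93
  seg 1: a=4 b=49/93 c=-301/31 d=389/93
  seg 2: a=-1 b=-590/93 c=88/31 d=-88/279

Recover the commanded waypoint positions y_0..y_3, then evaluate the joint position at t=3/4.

y_0 = S_0(0) = a_0 = -3
y_1 = S_1(0) = a_1 = 4
y_2 = S_2(0) = a_2 = -1
y_3 = S_2(3) = -3
t_q=3/4 is in segment 0 (τ=3/4); S_0(τ)=6571/1984

y_0=-3 y_1=4 y_2=-1 y_3=-3
S(3/4) = 6571/1984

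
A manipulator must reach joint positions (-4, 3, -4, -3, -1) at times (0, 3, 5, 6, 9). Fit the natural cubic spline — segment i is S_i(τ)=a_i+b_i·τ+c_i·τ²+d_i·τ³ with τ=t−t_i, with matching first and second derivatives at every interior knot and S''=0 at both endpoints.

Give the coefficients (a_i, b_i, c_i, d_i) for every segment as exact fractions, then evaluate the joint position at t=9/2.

Δ: Δ0=7/3, Δ1=-7/2, Δ2=1, Δ3=2/3
row 1: diag=10, rhs=-35; c'=1/5, d'=-7/2
row 2: denom=6−2·1/5=28/5; d'=(27−2·-7/2)/(28/5)=85/14
row 3: denom=8−1·5/28=219/28; d'=(-2−1·85/14)/(219/28)=-226/219
back: M3=-226/219
back: M2=85/14−5/28·-226/219=1370/219
back: M1=-7/2−1/5·1370/219=-2081/438
M: M0=0, M1=-2081/438, M2=1370/219, M3=-226/219, M4=0
seg 0: a=-4, c=M0/2=0, d=(M1−M0)/(6·3)=-2081/7884, b=Δ0−h0·(2M0+M1)/6=1375/292
seg 1: a=3, c=M1/2=-2081/876, d=(M2−M1)/(6·2)=1607/1752, b=Δ1−h1·(2M1+M2)/6=-353/146
seg 2: a=-4, c=M2/2=685/219, d=(M3−M2)/(6·1)=-266/219, b=Δ2−h2·(2M2+M3)/6=-200/219
seg 3: a=-3, c=M3/2=-113/219, d=(M4−M3)/(6·3)=113/1971, b=Δ3−h3·(2M3+M4)/6=124/73
t_q=9/2 → seg 1, τ=3/2; S=3+-353/146·τ+-2081/876·τ²+1607/1752·τ³=-13437/4672

  seg 0: a=-4 b=1375/292 c=0 d=-2081/7884
  seg 1: a=3 b=-353/146 c=-2081/876 d=1607/1752
  seg 2: a=-4 b=-200/219 c=685/219 d=-266/219
  seg 3: a=-3 b=124/73 c=-113/219 d=113/1971
S(9/2) = -13437/4672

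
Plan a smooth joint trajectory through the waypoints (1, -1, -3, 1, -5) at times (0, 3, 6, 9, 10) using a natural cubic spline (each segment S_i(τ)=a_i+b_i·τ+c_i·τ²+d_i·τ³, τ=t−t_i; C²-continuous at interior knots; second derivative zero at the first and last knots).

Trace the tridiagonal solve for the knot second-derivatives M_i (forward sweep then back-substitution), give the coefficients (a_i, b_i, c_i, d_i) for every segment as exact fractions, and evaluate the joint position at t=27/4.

  seg 0: a=1 b=-17/54 c=0 d=-19/486
  seg 1: a=-1 b=-37/27 c=-19/54 d=95/486
  seg 2: a=-3 b=97/54 c=38/27 d=-253/486
  seg 3: a=1 b=-103/27 c=-59/18 d=59/54
S(27/4) = -415/384

Δ: Δ0=-2/3, Δ1=-2/3, Δ2=4/3, Δ3=-6
row 1: diag=12, rhs=0; c'=1/4, d'=0
row 2: denom=12−3·1/4=45/4; d'=(12−3·0)/(45/4)=16/15
row 3: denom=8−3·4/15=36/5; d'=(-44−3·16/15)/(36/5)=-59/9
back: M3=-59/9
back: M2=16/15−4/15·-59/9=76/27
back: M1=0−1/4·76/27=-19/27
M: M0=0, M1=-19/27, M2=76/27, M3=-59/9, M4=0
seg 0: a=1, c=M0/2=0, d=(M1−M0)/(6·3)=-19/486, b=Δ0−h0·(2M0+M1)/6=-17/54
seg 1: a=-1, c=M1/2=-19/54, d=(M2−M1)/(6·3)=95/486, b=Δ1−h1·(2M1+M2)/6=-37/27
seg 2: a=-3, c=M2/2=38/27, d=(M3−M2)/(6·3)=-253/486, b=Δ2−h2·(2M2+M3)/6=97/54
seg 3: a=1, c=M3/2=-59/18, d=(M4−M3)/(6·1)=59/54, b=Δ3−h3·(2M3+M4)/6=-103/27
t_q=27/4 → seg 2, τ=3/4; S=-3+97/54·τ+38/27·τ²+-253/486·τ³=-415/384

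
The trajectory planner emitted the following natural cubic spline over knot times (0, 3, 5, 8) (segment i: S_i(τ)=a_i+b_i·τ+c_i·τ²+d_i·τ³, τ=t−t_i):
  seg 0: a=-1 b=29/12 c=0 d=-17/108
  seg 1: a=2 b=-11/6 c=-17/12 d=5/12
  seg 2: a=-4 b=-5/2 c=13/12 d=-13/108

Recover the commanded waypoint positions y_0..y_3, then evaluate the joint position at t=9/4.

y_0=-1 y_1=2 y_2=-4 y_3=-5
S(9/4) = 677/256

y_0 = S_0(0) = a_0 = -1
y_1 = S_1(0) = a_1 = 2
y_2 = S_2(0) = a_2 = -4
y_3 = S_2(3) = -5
t_q=9/4 is in segment 0 (τ=9/4); S_0(τ)=677/256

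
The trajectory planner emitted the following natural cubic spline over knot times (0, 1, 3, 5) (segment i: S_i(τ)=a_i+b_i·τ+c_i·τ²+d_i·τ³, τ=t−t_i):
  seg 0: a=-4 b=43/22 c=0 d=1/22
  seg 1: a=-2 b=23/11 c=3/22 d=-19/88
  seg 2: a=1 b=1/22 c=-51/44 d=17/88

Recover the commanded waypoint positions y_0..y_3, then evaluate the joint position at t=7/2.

y_0=-4 y_1=-2 y_2=1 y_3=-2
S(7/2) = 533/704

y_0 = S_0(0) = a_0 = -4
y_1 = S_1(0) = a_1 = -2
y_2 = S_2(0) = a_2 = 1
y_3 = S_2(2) = -2
t_q=7/2 is in segment 2 (τ=1/2); S_2(τ)=533/704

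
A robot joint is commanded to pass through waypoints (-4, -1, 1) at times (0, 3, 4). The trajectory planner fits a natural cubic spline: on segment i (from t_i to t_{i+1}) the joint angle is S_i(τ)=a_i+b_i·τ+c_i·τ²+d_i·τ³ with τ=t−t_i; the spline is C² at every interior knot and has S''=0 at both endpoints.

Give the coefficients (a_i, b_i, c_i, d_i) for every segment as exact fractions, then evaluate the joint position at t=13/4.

Δ: Δ0=1, Δ1=2
row 1: diag=8, rhs=6; c'=1/8, d'=3/4
back: M1=3/4
M: M0=0, M1=3/4, M2=0
seg 0: a=-4, c=M0/2=0, d=(M1−M0)/(6·3)=1/24, b=Δ0−h0·(2M0+M1)/6=5/8
seg 1: a=-1, c=M1/2=3/8, d=(M2−M1)/(6·1)=-1/8, b=Δ1−h1·(2M1+M2)/6=7/4
t_q=13/4 → seg 1, τ=1/4; S=-1+7/4·τ+3/8·τ²+-1/8·τ³=-277/512

  seg 0: a=-4 b=5/8 c=0 d=1/24
  seg 1: a=-1 b=7/4 c=3/8 d=-1/8
S(13/4) = -277/512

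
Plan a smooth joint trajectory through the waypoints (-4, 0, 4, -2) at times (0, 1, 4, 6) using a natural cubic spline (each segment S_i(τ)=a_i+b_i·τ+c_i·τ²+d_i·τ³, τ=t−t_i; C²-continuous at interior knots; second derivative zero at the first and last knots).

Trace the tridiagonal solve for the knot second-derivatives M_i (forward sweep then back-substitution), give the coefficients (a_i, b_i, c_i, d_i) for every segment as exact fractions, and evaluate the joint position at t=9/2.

  seg 0: a=-4 b=893/213 c=0 d=-41/213
  seg 1: a=0 b=770/213 c=-41/71 d=-13/213
  seg 2: a=4 b=-319/213 c=-80/71 d=40/213
S(9/2) = 425/142

Δ: Δ0=4, Δ1=4/3, Δ2=-3
row 1: diag=8, rhs=-16; c'=3/8, d'=-2
row 2: denom=10−3·3/8=71/8; d'=(-26−3·-2)/(71/8)=-160/71
back: M2=-160/71
back: M1=-2−3/8·-160/71=-82/71
M: M0=0, M1=-82/71, M2=-160/71, M3=0
seg 0: a=-4, c=M0/2=0, d=(M1−M0)/(6·1)=-41/213, b=Δ0−h0·(2M0+M1)/6=893/213
seg 1: a=0, c=M1/2=-41/71, d=(M2−M1)/(6·3)=-13/213, b=Δ1−h1·(2M1+M2)/6=770/213
seg 2: a=4, c=M2/2=-80/71, d=(M3−M2)/(6·2)=40/213, b=Δ2−h2·(2M2+M3)/6=-319/213
t_q=9/2 → seg 2, τ=1/2; S=4+-319/213·τ+-80/71·τ²+40/213·τ³=425/142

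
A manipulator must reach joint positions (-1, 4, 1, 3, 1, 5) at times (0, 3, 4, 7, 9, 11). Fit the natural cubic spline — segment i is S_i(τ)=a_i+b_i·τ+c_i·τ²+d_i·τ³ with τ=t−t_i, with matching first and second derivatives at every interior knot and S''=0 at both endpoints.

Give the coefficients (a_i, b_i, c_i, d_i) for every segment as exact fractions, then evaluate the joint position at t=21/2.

Δ: Δ0=5/3, Δ1=-3, Δ2=2/3, Δ3=-1, Δ4=2
row 1: diag=8, rhs=-28; c'=1/8, d'=-7/2
row 2: denom=8−1·1/8=63/8; d'=(22−1·-7/2)/(63/8)=68/21
row 3: denom=10−3·8/21=62/7; d'=(-10−3·68/21)/(62/7)=-69/31
row 4: denom=8−2·7/31=234/31; d'=(18−2·-69/31)/(234/31)=116/39
back: M4=116/39
back: M3=-69/31−7/31·116/39=-113/39
back: M2=68/21−8/21·-113/39=508/117
back: M1=-7/2−1/8·508/117=-473/117
M: M0=0, M1=-473/117, M2=508/117, M3=-113/39, M4=116/39, M5=0
seg 0: a=-1, c=M0/2=0, d=(M1−M0)/(6·3)=-473/2106, b=Δ0−h0·(2M0+M1)/6=863/234
seg 1: a=4, c=M1/2=-473/234, d=(M2−M1)/(6·1)=109/78, b=Δ1−h1·(2M1+M2)/6=-278/117
seg 2: a=1, c=M2/2=254/117, d=(M3−M2)/(6·3)=-847/2106, b=Δ2−h2·(2M2+M3)/6=-521/234
seg 3: a=3, c=M3/2=-113/78, d=(M4−M3)/(6·2)=229/468, b=Δ3−h3·(2M3+M4)/6=-7/117
seg 4: a=1, c=M4/2=58/39, d=(M5−M4)/(6·2)=-29/117, b=Δ4−h4·(2M4+M5)/6=2/117
t_q=21/2 → seg 4, τ=3/2; S=1+2/117·τ+58/39·τ²+-29/117·τ³=1103/312

  seg 0: a=-1 b=863/234 c=0 d=-473/2106
  seg 1: a=4 b=-278/117 c=-473/234 d=109/78
  seg 2: a=1 b=-521/234 c=254/117 d=-847/2106
  seg 3: a=3 b=-7/117 c=-113/78 d=229/468
  seg 4: a=1 b=2/117 c=58/39 d=-29/117
S(21/2) = 1103/312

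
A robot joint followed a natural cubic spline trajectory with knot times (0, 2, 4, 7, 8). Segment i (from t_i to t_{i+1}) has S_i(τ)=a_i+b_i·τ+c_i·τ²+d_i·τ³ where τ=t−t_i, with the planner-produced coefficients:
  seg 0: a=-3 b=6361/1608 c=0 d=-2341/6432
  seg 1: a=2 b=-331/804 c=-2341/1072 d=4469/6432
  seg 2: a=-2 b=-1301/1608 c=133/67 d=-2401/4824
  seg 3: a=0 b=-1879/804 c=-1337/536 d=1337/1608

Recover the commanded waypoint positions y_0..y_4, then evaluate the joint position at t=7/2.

y_0=-3 y_1=2 y_2=-2 y_3=0 y_4=-4
S(7/2) = -20343/17152

y_0 = S_0(0) = a_0 = -3
y_1 = S_1(0) = a_1 = 2
y_2 = S_2(0) = a_2 = -2
y_3 = S_3(0) = a_3 = 0
y_4 = S_3(1) = -4
t_q=7/2 is in segment 1 (τ=3/2); S_1(τ)=-20343/17152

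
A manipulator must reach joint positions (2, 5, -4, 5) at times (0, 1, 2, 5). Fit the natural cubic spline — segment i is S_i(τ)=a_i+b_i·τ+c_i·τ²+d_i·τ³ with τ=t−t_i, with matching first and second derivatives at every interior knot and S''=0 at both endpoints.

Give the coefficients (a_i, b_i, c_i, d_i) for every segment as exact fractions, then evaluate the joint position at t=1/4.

  seg 0: a=2 b=201/31 c=0 d=-108/31
  seg 1: a=5 b=-123/31 c=-324/31 d=168/31
  seg 2: a=-4 b=-267/31 c=180/31 d=-20/31
S(1/4) = 1769/496

Δ: Δ0=3, Δ1=-9, Δ2=3
row 1: diag=4, rhs=-72; c'=1/4, d'=-18
row 2: denom=8−1·1/4=31/4; d'=(72−1·-18)/(31/4)=360/31
back: M2=360/31
back: M1=-18−1/4·360/31=-648/31
M: M0=0, M1=-648/31, M2=360/31, M3=0
seg 0: a=2, c=M0/2=0, d=(M1−M0)/(6·1)=-108/31, b=Δ0−h0·(2M0+M1)/6=201/31
seg 1: a=5, c=M1/2=-324/31, d=(M2−M1)/(6·1)=168/31, b=Δ1−h1·(2M1+M2)/6=-123/31
seg 2: a=-4, c=M2/2=180/31, d=(M3−M2)/(6·3)=-20/31, b=Δ2−h2·(2M2+M3)/6=-267/31
t_q=1/4 → seg 0, τ=1/4; S=2+201/31·τ+0·τ²+-108/31·τ³=1769/496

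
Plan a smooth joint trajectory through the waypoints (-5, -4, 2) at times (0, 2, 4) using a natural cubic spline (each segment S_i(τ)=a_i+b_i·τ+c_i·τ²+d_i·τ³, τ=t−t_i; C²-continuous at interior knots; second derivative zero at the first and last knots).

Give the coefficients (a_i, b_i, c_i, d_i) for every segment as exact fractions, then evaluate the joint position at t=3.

Δ: Δ0=1/2, Δ1=3
row 1: diag=8, rhs=15; c'=1/4, d'=15/8
back: M1=15/8
M: M0=0, M1=15/8, M2=0
seg 0: a=-5, c=M0/2=0, d=(M1−M0)/(6·2)=5/32, b=Δ0−h0·(2M0+M1)/6=-1/8
seg 1: a=-4, c=M1/2=15/16, d=(M2−M1)/(6·2)=-5/32, b=Δ1−h1·(2M1+M2)/6=7/4
t_q=3 → seg 1, τ=1; S=-4+7/4·τ+15/16·τ²+-5/32·τ³=-47/32

  seg 0: a=-5 b=-1/8 c=0 d=5/32
  seg 1: a=-4 b=7/4 c=15/16 d=-5/32
S(3) = -47/32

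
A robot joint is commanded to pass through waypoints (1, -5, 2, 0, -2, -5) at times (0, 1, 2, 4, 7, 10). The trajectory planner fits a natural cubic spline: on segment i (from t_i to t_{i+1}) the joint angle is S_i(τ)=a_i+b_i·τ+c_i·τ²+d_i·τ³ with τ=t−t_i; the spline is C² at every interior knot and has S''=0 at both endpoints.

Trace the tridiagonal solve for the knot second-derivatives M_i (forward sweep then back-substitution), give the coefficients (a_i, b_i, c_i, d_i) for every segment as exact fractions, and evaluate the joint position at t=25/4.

  seg 0: a=1 b=-23098/2361 c=0 d=8932/2361
  seg 1: a=-5 b=3698/2361 c=8932/787 d=-13967/2361
  seg 2: a=2 b=15389/2361 c=-5035/787 d=3115/2361
  seg 3: a=0 b=-7651/2361 c=1195/787 d=-4678/21249
  seg 4: a=-2 b=-175/2361 c=-1093/2361 d=1093/21249
S(25/4) = -53187/25184

Δ: Δ0=-6, Δ1=7, Δ2=-1, Δ3=-2/3, Δ4=-1
row 1: diag=4, rhs=78; c'=1/4, d'=39/2
row 2: denom=6−1·1/4=23/4; d'=(-48−1·39/2)/(23/4)=-270/23
row 3: denom=10−2·8/23=214/23; d'=(2−2·-270/23)/(214/23)=293/107
row 4: denom=12−3·69/214=2361/214; d'=(-2−3·293/107)/(2361/214)=-2186/2361
back: M4=-2186/2361
back: M3=293/107−69/214·-2186/2361=2390/787
back: M2=-270/23−8/23·2390/787=-10070/787
back: M1=39/2−1/4·-10070/787=17864/787
M: M0=0, M1=17864/787, M2=-10070/787, M3=2390/787, M4=-2186/2361, M5=0
seg 0: a=1, c=M0/2=0, d=(M1−M0)/(6·1)=8932/2361, b=Δ0−h0·(2M0+M1)/6=-23098/2361
seg 1: a=-5, c=M1/2=8932/787, d=(M2−M1)/(6·1)=-13967/2361, b=Δ1−h1·(2M1+M2)/6=3698/2361
seg 2: a=2, c=M2/2=-5035/787, d=(M3−M2)/(6·2)=3115/2361, b=Δ2−h2·(2M2+M3)/6=15389/2361
seg 3: a=0, c=M3/2=1195/787, d=(M4−M3)/(6·3)=-4678/21249, b=Δ3−h3·(2M3+M4)/6=-7651/2361
seg 4: a=-2, c=M4/2=-1093/2361, d=(M5−M4)/(6·3)=1093/21249, b=Δ4−h4·(2M4+M5)/6=-175/2361
t_q=25/4 → seg 3, τ=9/4; S=0+-7651/2361·τ+1195/787·τ²+-4678/21249·τ³=-53187/25184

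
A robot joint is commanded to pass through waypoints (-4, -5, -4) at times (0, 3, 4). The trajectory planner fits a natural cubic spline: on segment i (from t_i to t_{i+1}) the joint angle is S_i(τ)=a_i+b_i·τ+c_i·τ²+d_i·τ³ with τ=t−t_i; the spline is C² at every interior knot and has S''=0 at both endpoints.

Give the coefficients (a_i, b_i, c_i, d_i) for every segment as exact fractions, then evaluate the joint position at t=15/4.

Δ: Δ0=-1/3, Δ1=1
row 1: diag=8, rhs=8; c'=1/8, d'=1
back: M1=1
M: M0=0, M1=1, M2=0
seg 0: a=-4, c=M0/2=0, d=(M1−M0)/(6·3)=1/18, b=Δ0−h0·(2M0+M1)/6=-5/6
seg 1: a=-5, c=M1/2=1/2, d=(M2−M1)/(6·1)=-1/6, b=Δ1−h1·(2M1+M2)/6=2/3
t_q=15/4 → seg 1, τ=3/4; S=-5+2/3·τ+1/2·τ²+-1/6·τ³=-549/128

  seg 0: a=-4 b=-5/6 c=0 d=1/18
  seg 1: a=-5 b=2/3 c=1/2 d=-1/6
S(15/4) = -549/128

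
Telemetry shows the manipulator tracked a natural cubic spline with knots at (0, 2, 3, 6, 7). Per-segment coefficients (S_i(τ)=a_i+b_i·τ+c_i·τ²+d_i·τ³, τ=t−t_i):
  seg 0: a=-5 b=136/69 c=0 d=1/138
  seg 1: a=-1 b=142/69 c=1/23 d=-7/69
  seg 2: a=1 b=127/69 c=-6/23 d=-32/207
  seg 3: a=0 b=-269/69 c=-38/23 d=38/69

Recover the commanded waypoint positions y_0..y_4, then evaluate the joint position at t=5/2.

y_0=-5 y_1=-1 y_2=1 y_3=0 y_4=-5
S(5/2) = 5/184

y_0 = S_0(0) = a_0 = -5
y_1 = S_1(0) = a_1 = -1
y_2 = S_2(0) = a_2 = 1
y_3 = S_3(0) = a_3 = 0
y_4 = S_3(1) = -5
t_q=5/2 is in segment 1 (τ=1/2); S_1(τ)=5/184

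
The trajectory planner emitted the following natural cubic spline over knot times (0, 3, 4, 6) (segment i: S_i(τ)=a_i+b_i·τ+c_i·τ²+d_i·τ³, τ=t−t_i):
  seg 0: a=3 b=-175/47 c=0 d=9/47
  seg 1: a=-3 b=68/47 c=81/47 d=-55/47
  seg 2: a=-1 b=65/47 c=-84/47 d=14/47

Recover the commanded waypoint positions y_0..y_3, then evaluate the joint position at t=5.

y_0=3 y_1=-3 y_2=-1 y_3=-3
S(5) = -52/47

y_0 = S_0(0) = a_0 = 3
y_1 = S_1(0) = a_1 = -3
y_2 = S_2(0) = a_2 = -1
y_3 = S_2(2) = -3
t_q=5 is in segment 2 (τ=1); S_2(τ)=-52/47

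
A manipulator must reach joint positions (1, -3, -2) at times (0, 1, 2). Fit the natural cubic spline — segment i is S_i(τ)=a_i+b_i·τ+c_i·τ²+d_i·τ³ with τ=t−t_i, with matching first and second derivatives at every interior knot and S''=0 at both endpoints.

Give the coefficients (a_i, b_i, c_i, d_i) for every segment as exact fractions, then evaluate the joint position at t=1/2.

Δ: Δ0=-4, Δ1=1
row 1: diag=4, rhs=30; c'=1/4, d'=15/2
back: M1=15/2
M: M0=0, M1=15/2, M2=0
seg 0: a=1, c=M0/2=0, d=(M1−M0)/(6·1)=5/4, b=Δ0−h0·(2M0+M1)/6=-21/4
seg 1: a=-3, c=M1/2=15/4, d=(M2−M1)/(6·1)=-5/4, b=Δ1−h1·(2M1+M2)/6=-3/2
t_q=1/2 → seg 0, τ=1/2; S=1+-21/4·τ+0·τ²+5/4·τ³=-47/32

  seg 0: a=1 b=-21/4 c=0 d=5/4
  seg 1: a=-3 b=-3/2 c=15/4 d=-5/4
S(1/2) = -47/32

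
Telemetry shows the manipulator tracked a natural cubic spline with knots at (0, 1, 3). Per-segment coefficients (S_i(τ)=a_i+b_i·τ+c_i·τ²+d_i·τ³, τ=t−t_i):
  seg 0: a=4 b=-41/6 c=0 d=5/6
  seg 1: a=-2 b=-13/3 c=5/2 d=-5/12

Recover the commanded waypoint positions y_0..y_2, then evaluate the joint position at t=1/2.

y_0=4 y_1=-2 y_2=-4
S(1/2) = 11/16

y_0 = S_0(0) = a_0 = 4
y_1 = S_1(0) = a_1 = -2
y_2 = S_1(2) = -4
t_q=1/2 is in segment 0 (τ=1/2); S_0(τ)=11/16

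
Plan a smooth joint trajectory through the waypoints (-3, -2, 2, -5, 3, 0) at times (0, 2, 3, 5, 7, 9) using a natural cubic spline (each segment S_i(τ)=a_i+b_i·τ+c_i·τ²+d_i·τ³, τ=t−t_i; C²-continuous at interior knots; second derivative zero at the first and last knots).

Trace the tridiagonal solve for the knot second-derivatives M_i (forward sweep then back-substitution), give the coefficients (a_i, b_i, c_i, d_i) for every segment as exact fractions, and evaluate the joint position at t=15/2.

Δ: Δ0=1/2, Δ1=4, Δ2=-7/2, Δ3=4, Δ4=-3/2
row 1: diag=6, rhs=21; c'=1/6, d'=7/2
row 2: denom=6−1·1/6=35/6; d'=(-45−1·7/2)/(35/6)=-291/35
row 3: denom=8−2·12/35=256/35; d'=(45−2·-291/35)/(256/35)=2157/256
row 4: denom=8−2·35/128=477/64; d'=(-33−2·2157/256)/(477/64)=-709/106
back: M4=-709/106
back: M3=2157/256−35/128·-709/106=1087/106
back: M2=-291/35−12/35·1087/106=-627/53
back: M1=7/2−1/6·-627/53=290/53
M: M0=0, M1=290/53, M2=-627/53, M3=1087/106, M4=-709/106, M5=0
seg 0: a=-3, c=M0/2=0, d=(M1−M0)/(6·2)=145/318, b=Δ0−h0·(2M0+M1)/6=-421/318
seg 1: a=-2, c=M1/2=145/53, d=(M2−M1)/(6·1)=-917/318, b=Δ1−h1·(2M1+M2)/6=1319/318
seg 2: a=2, c=M2/2=-627/106, d=(M3−M2)/(6·2)=2341/1272, b=Δ2−h2·(2M2+M3)/6=154/159
seg 3: a=-5, c=M3/2=1087/212, d=(M4−M3)/(6·2)=-449/318, b=Δ3−h3·(2M3+M4)/6=-193/318
seg 4: a=3, c=M4/2=-709/212, d=(M5−M4)/(6·2)=709/1272, b=Δ4−h4·(2M4+M5)/6=941/318
t_q=15/2 → seg 4, τ=1/2; S=3+941/318·τ+-709/212·τ²+709/1272·τ³=12595/3392

  seg 0: a=-3 b=-421/318 c=0 d=145/318
  seg 1: a=-2 b=1319/318 c=145/53 d=-917/318
  seg 2: a=2 b=154/159 c=-627/106 d=2341/1272
  seg 3: a=-5 b=-193/318 c=1087/212 d=-449/318
  seg 4: a=3 b=941/318 c=-709/212 d=709/1272
S(15/2) = 12595/3392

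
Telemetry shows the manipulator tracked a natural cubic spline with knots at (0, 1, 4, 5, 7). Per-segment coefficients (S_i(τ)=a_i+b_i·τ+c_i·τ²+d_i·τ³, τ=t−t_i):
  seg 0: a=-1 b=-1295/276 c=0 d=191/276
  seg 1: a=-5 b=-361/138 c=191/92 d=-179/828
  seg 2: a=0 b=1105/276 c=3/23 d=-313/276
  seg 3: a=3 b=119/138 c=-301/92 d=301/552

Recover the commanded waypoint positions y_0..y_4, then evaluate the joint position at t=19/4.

y_0 = S_0(0) = a_0 = -1
y_1 = S_1(0) = a_1 = -5
y_2 = S_2(0) = a_2 = 0
y_3 = S_3(0) = a_3 = 3
y_4 = S_3(2) = -4
t_q=19/4 is in segment 2 (τ=3/4); S_2(τ)=665/256

y_0=-1 y_1=-5 y_2=0 y_3=3 y_4=-4
S(19/4) = 665/256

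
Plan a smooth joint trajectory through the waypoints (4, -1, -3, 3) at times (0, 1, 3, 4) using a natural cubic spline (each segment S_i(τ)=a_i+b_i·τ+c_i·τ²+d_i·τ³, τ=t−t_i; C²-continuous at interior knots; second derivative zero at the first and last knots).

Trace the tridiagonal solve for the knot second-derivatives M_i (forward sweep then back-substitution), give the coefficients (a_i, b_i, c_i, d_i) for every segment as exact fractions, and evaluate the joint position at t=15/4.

Δ: Δ0=-5, Δ1=-1, Δ2=6
row 1: diag=6, rhs=24; c'=1/3, d'=4
row 2: denom=6−2·1/3=16/3; d'=(42−2·4)/(16/3)=51/8
back: M2=51/8
back: M1=4−1/3·51/8=15/8
M: M0=0, M1=15/8, M2=51/8, M3=0
seg 0: a=4, c=M0/2=0, d=(M1−M0)/(6·1)=5/16, b=Δ0−h0·(2M0+M1)/6=-85/16
seg 1: a=-1, c=M1/2=15/16, d=(M2−M1)/(6·2)=3/8, b=Δ1−h1·(2M1+M2)/6=-35/8
seg 2: a=-3, c=M2/2=51/16, d=(M3−M2)/(6·1)=-17/16, b=Δ2−h2·(2M2+M3)/6=31/8
t_q=15/4 → seg 2, τ=3/4; S=-3+31/8·τ+51/16·τ²+-17/16·τ³=1281/1024

  seg 0: a=4 b=-85/16 c=0 d=5/16
  seg 1: a=-1 b=-35/8 c=15/16 d=3/8
  seg 2: a=-3 b=31/8 c=51/16 d=-17/16
S(15/4) = 1281/1024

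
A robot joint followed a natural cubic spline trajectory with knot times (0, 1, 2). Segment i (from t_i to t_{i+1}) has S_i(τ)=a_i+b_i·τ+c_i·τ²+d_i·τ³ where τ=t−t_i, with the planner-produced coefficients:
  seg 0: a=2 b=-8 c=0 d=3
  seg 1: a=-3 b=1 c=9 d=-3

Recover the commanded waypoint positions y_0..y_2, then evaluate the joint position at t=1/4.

y_0=2 y_1=-3 y_2=4
S(1/4) = 3/64

y_0 = S_0(0) = a_0 = 2
y_1 = S_1(0) = a_1 = -3
y_2 = S_1(1) = 4
t_q=1/4 is in segment 0 (τ=1/4); S_0(τ)=3/64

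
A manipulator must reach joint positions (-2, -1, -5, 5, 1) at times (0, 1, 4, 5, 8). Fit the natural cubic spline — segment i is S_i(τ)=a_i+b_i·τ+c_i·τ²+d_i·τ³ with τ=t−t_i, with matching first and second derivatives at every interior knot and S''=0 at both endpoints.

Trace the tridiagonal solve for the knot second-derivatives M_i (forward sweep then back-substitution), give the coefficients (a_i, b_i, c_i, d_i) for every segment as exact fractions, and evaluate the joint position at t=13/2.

Δ: Δ0=1, Δ1=-4/3, Δ2=10, Δ3=-4/3
row 1: diag=8, rhs=-14; c'=3/8, d'=-7/4
row 2: denom=8−3·3/8=55/8; d'=(68−3·-7/4)/(55/8)=586/55
row 3: denom=8−1·8/55=432/55; d'=(-68−1·586/55)/(432/55)=-721/72
back: M3=-721/72
back: M2=586/55−8/55·-721/72=109/9
back: M1=-7/4−3/8·109/9=-151/24
M: M0=0, M1=-151/24, M2=109/9, M3=-721/72, M4=0
seg 0: a=-2, c=M0/2=0, d=(M1−M0)/(6·1)=-151/144, b=Δ0−h0·(2M0+M1)/6=295/144
seg 1: a=-1, c=M1/2=-151/48, d=(M2−M1)/(6·3)=1325/1296, b=Δ1−h1·(2M1+M2)/6=-79/72
seg 2: a=-5, c=M2/2=109/18, d=(M3−M2)/(6·1)=-59/16, b=Δ2−h2·(2M2+M3)/6=1099/144
seg 3: a=5, c=M3/2=-721/144, d=(M4−M3)/(6·3)=721/1296, b=Δ3−h3·(2M3+M4)/6=625/72
t_q=13/2 → seg 3, τ=3/2; S=5+625/72·τ+-721/144·τ²+721/1296·τ³=1105/128

  seg 0: a=-2 b=295/144 c=0 d=-151/144
  seg 1: a=-1 b=-79/72 c=-151/48 d=1325/1296
  seg 2: a=-5 b=1099/144 c=109/18 d=-59/16
  seg 3: a=5 b=625/72 c=-721/144 d=721/1296
S(13/2) = 1105/128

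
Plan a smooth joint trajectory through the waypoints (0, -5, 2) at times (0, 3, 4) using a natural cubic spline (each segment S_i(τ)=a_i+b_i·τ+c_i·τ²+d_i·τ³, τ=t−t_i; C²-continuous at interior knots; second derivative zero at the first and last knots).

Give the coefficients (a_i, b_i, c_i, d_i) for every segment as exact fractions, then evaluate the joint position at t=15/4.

  seg 0: a=0 b=-59/12 c=0 d=13/36
  seg 1: a=-5 b=29/6 c=13/4 d=-13/12
S(15/4) = -1/256

Δ: Δ0=-5/3, Δ1=7
row 1: diag=8, rhs=52; c'=1/8, d'=13/2
back: M1=13/2
M: M0=0, M1=13/2, M2=0
seg 0: a=0, c=M0/2=0, d=(M1−M0)/(6·3)=13/36, b=Δ0−h0·(2M0+M1)/6=-59/12
seg 1: a=-5, c=M1/2=13/4, d=(M2−M1)/(6·1)=-13/12, b=Δ1−h1·(2M1+M2)/6=29/6
t_q=15/4 → seg 1, τ=3/4; S=-5+29/6·τ+13/4·τ²+-13/12·τ³=-1/256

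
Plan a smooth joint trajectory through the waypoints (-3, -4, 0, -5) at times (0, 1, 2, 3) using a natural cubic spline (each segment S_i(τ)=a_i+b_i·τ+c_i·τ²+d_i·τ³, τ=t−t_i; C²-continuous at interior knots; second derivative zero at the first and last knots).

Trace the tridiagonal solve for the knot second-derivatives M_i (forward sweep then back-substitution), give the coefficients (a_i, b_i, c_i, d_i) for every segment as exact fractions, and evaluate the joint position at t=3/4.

  seg 0: a=-3 b=-44/15 c=0 d=29/15
  seg 1: a=-4 b=43/15 c=29/5 d=-14/3
  seg 2: a=0 b=7/15 c=-41/5 d=41/15
S(3/4) = -1403/320

Δ: Δ0=-1, Δ1=4, Δ2=-5
row 1: diag=4, rhs=30; c'=1/4, d'=15/2
row 2: denom=4−1·1/4=15/4; d'=(-54−1·15/2)/(15/4)=-82/5
back: M2=-82/5
back: M1=15/2−1/4·-82/5=58/5
M: M0=0, M1=58/5, M2=-82/5, M3=0
seg 0: a=-3, c=M0/2=0, d=(M1−M0)/(6·1)=29/15, b=Δ0−h0·(2M0+M1)/6=-44/15
seg 1: a=-4, c=M1/2=29/5, d=(M2−M1)/(6·1)=-14/3, b=Δ1−h1·(2M1+M2)/6=43/15
seg 2: a=0, c=M2/2=-41/5, d=(M3−M2)/(6·1)=41/15, b=Δ2−h2·(2M2+M3)/6=7/15
t_q=3/4 → seg 0, τ=3/4; S=-3+-44/15·τ+0·τ²+29/15·τ³=-1403/320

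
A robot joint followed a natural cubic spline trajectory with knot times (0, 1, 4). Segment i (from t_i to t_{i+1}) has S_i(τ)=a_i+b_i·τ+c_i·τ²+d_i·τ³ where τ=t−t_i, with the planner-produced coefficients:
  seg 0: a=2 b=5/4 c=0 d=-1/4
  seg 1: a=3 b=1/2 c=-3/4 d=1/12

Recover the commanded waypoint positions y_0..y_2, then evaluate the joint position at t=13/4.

y_0 = S_0(0) = a_0 = 2
y_1 = S_1(0) = a_1 = 3
y_2 = S_1(3) = 0
t_q=13/4 is in segment 1 (τ=9/4); S_1(τ)=327/256

y_0=2 y_1=3 y_2=0
S(13/4) = 327/256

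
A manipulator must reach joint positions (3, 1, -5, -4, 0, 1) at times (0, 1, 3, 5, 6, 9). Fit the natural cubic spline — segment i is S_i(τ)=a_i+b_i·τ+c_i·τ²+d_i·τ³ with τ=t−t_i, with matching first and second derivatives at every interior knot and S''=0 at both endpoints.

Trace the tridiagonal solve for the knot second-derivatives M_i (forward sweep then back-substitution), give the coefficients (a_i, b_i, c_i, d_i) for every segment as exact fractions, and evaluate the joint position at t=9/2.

  seg 0: a=3 b=-9617/5628 c=0 d=-1639/5628
  seg 1: a=1 b=-7267/2814 c=-1639/1876 d=1871/5628
  seg 2: a=-5 b=-5875/2814 c=2103/1876 d=139/1608
  seg 3: a=-4 b=4831/1407 c=769/469 d=-1510/1407
  seg 4: a=0 b=4915/1407 c=-741/469 d=247/1407
S(9/2) = -159615/30016

Δ: Δ0=-2, Δ1=-3, Δ2=1/2, Δ3=4, Δ4=1/3
row 1: diag=6, rhs=-6; c'=1/3, d'=-1
row 2: denom=8−2·1/3=22/3; d'=(21−2·-1)/(22/3)=69/22
row 3: denom=6−2·3/11=60/11; d'=(21−2·69/22)/(60/11)=27/10
row 4: denom=8−1·11/60=469/60; d'=(-22−1·27/10)/(469/60)=-1482/469
back: M4=-1482/469
back: M3=27/10−11/60·-1482/469=1538/469
back: M2=69/22−3/11·1538/469=2103/938
back: M1=-1−1/3·2103/938=-1639/938
M: M0=0, M1=-1639/938, M2=2103/938, M3=1538/469, M4=-1482/469, M5=0
seg 0: a=3, c=M0/2=0, d=(M1−M0)/(6·1)=-1639/5628, b=Δ0−h0·(2M0+M1)/6=-9617/5628
seg 1: a=1, c=M1/2=-1639/1876, d=(M2−M1)/(6·2)=1871/5628, b=Δ1−h1·(2M1+M2)/6=-7267/2814
seg 2: a=-5, c=M2/2=2103/1876, d=(M3−M2)/(6·2)=139/1608, b=Δ2−h2·(2M2+M3)/6=-5875/2814
seg 3: a=-4, c=M3/2=769/469, d=(M4−M3)/(6·1)=-1510/1407, b=Δ3−h3·(2M3+M4)/6=4831/1407
seg 4: a=0, c=M4/2=-741/469, d=(M5−M4)/(6·3)=247/1407, b=Δ4−h4·(2M4+M5)/6=4915/1407
t_q=9/2 → seg 2, τ=3/2; S=-5+-5875/2814·τ+2103/1876·τ²+139/1608·τ³=-159615/30016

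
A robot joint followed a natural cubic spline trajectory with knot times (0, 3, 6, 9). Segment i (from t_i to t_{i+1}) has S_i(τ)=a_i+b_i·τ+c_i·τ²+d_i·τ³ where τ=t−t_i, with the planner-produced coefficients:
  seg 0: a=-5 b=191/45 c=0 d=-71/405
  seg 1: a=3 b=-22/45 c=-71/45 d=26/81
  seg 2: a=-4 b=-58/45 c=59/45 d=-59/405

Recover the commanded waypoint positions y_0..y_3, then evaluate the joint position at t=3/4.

y_0=-5 y_1=3 y_2=-4 y_3=0
S(3/4) = -121/64

y_0 = S_0(0) = a_0 = -5
y_1 = S_1(0) = a_1 = 3
y_2 = S_2(0) = a_2 = -4
y_3 = S_2(3) = 0
t_q=3/4 is in segment 0 (τ=3/4); S_0(τ)=-121/64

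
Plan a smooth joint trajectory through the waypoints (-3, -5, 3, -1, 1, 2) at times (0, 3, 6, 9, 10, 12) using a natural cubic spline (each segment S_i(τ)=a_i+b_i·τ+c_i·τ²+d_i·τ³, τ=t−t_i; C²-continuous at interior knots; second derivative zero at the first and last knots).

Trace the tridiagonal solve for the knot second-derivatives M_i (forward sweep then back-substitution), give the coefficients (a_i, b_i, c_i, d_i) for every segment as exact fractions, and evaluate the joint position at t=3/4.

Δ: Δ0=-2/3, Δ1=8/3, Δ2=-4/3, Δ3=2, Δ4=1/2
row 1: diag=12, rhs=20; c'=1/4, d'=5/3
row 2: denom=12−3·1/4=45/4; d'=(-24−3·5/3)/(45/4)=-116/45
row 3: denom=8−3·4/15=36/5; d'=(20−3·-116/45)/(36/5)=104/27
row 4: denom=6−1·5/36=211/36; d'=(-9−1·104/27)/(211/36)=-1388/633
back: M4=-1388/633
back: M3=104/27−5/36·-1388/633=877/211
back: M2=-116/45−4/15·877/211=-7000/1899
back: M1=5/3−1/4·-7000/1899=4915/1899
M: M0=0, M1=4915/1899, M2=-7000/1899, M3=877/211, M4=-1388/633, M5=0
seg 0: a=-3, c=M0/2=0, d=(M1−M0)/(6·3)=4915/34182, b=Δ0−h0·(2M0+M1)/6=-7447/3798
seg 1: a=-5, c=M1/2=4915/3798, d=(M2−M1)/(6·3)=-11915/34182, b=Δ1−h1·(2M1+M2)/6=3649/1899
seg 2: a=3, c=M2/2=-3500/1899, d=(M3−M2)/(6·3)=14893/34182, b=Δ2−h2·(2M2+M3)/6=1043/3798
seg 3: a=-1, c=M3/2=877/422, d=(M4−M3)/(6·1)=-4019/3798, b=Δ3−h3·(2M3+M4)/6=1861/1899
seg 4: a=1, c=M4/2=-694/633, d=(M5−M4)/(6·2)=347/1899, b=Δ4−h4·(2M4+M5)/6=7451/3798
t_q=3/4 → seg 0, τ=3/4; S=-3+-7447/3798·τ+0·τ²+4915/34182·τ³=-119103/27008

  seg 0: a=-3 b=-7447/3798 c=0 d=4915/34182
  seg 1: a=-5 b=3649/1899 c=4915/3798 d=-11915/34182
  seg 2: a=3 b=1043/3798 c=-3500/1899 d=14893/34182
  seg 3: a=-1 b=1861/1899 c=877/422 d=-4019/3798
  seg 4: a=1 b=7451/3798 c=-694/633 d=347/1899
S(3/4) = -119103/27008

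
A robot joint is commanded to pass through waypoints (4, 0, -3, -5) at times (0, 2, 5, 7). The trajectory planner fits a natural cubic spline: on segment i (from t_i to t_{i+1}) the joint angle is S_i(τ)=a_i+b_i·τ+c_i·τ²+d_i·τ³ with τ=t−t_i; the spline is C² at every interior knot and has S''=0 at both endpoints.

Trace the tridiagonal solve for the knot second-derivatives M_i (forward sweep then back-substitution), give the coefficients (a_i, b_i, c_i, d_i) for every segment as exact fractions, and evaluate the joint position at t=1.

  seg 0: a=4 b=-202/91 c=0 d=5/91
  seg 1: a=0 b=-142/91 c=30/91 d=-1/21
  seg 2: a=-3 b=-79/91 c=-9/91 d=3/182
S(1) = 167/91

Δ: Δ0=-2, Δ1=-1, Δ2=-1
row 1: diag=10, rhs=6; c'=3/10, d'=3/5
row 2: denom=10−3·3/10=91/10; d'=(0−3·3/5)/(91/10)=-18/91
back: M2=-18/91
back: M1=3/5−3/10·-18/91=60/91
M: M0=0, M1=60/91, M2=-18/91, M3=0
seg 0: a=4, c=M0/2=0, d=(M1−M0)/(6·2)=5/91, b=Δ0−h0·(2M0+M1)/6=-202/91
seg 1: a=0, c=M1/2=30/91, d=(M2−M1)/(6·3)=-1/21, b=Δ1−h1·(2M1+M2)/6=-142/91
seg 2: a=-3, c=M2/2=-9/91, d=(M3−M2)/(6·2)=3/182, b=Δ2−h2·(2M2+M3)/6=-79/91
t_q=1 → seg 0, τ=1; S=4+-202/91·τ+0·τ²+5/91·τ³=167/91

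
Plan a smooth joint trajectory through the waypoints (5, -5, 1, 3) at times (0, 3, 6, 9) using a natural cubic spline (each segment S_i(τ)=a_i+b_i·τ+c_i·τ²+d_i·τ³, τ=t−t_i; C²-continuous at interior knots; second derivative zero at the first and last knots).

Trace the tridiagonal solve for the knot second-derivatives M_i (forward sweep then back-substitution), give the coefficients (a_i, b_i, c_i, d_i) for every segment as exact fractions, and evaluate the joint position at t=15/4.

  seg 0: a=5 b=-218/45 c=0 d=68/405
  seg 1: a=-5 b=-14/45 c=68/45 d=-20/81
  seg 2: a=1 b=94/45 c=-32/45 d=32/405
S(15/4) = -359/80

Δ: Δ0=-10/3, Δ1=2, Δ2=2/3
row 1: diag=12, rhs=32; c'=1/4, d'=8/3
row 2: denom=12−3·1/4=45/4; d'=(-8−3·8/3)/(45/4)=-64/45
back: M2=-64/45
back: M1=8/3−1/4·-64/45=136/45
M: M0=0, M1=136/45, M2=-64/45, M3=0
seg 0: a=5, c=M0/2=0, d=(M1−M0)/(6·3)=68/405, b=Δ0−h0·(2M0+M1)/6=-218/45
seg 1: a=-5, c=M1/2=68/45, d=(M2−M1)/(6·3)=-20/81, b=Δ1−h1·(2M1+M2)/6=-14/45
seg 2: a=1, c=M2/2=-32/45, d=(M3−M2)/(6·3)=32/405, b=Δ2−h2·(2M2+M3)/6=94/45
t_q=15/4 → seg 1, τ=3/4; S=-5+-14/45·τ+68/45·τ²+-20/81·τ³=-359/80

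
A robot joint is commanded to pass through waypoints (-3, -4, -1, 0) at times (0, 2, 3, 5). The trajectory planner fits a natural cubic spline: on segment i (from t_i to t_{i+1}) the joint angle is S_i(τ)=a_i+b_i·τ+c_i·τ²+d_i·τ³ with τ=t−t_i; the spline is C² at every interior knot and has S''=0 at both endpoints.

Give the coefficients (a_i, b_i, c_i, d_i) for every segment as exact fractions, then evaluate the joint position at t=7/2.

Δ: Δ0=-1/2, Δ1=3, Δ2=1/2
row 1: diag=6, rhs=21; c'=1/6, d'=7/2
row 2: denom=6−1·1/6=35/6; d'=(-15−1·7/2)/(35/6)=-111/35
back: M2=-111/35
back: M1=7/2−1/6·-111/35=141/35
M: M0=0, M1=141/35, M2=-111/35, M3=0
seg 0: a=-3, c=M0/2=0, d=(M1−M0)/(6·2)=47/140, b=Δ0−h0·(2M0+M1)/6=-129/70
seg 1: a=-4, c=M1/2=141/70, d=(M2−M1)/(6·1)=-6/5, b=Δ1−h1·(2M1+M2)/6=153/70
seg 2: a=-1, c=M2/2=-111/70, d=(M3−M2)/(6·2)=37/140, b=Δ2−h2·(2M2+M3)/6=183/70
t_q=7/2 → seg 2, τ=1/2; S=-1+183/70·τ+-111/70·τ²+37/140·τ³=-9/160

  seg 0: a=-3 b=-129/70 c=0 d=47/140
  seg 1: a=-4 b=153/70 c=141/70 d=-6/5
  seg 2: a=-1 b=183/70 c=-111/70 d=37/140
S(7/2) = -9/160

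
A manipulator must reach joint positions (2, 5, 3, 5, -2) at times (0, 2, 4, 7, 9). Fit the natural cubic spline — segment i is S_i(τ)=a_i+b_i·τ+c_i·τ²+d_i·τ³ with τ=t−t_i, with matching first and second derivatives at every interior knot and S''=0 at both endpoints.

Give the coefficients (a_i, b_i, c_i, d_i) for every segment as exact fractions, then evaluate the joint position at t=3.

Δ: Δ0=3/2, Δ1=-1, Δ2=2/3, Δ3=-7/2
row 1: diag=8, rhs=-15; c'=1/4, d'=-15/8
row 2: denom=10−2·1/4=19/2; d'=(10−2·-15/8)/(19/2)=55/38
row 3: denom=10−3·6/19=172/19; d'=(-25−3·55/38)/(172/19)=-1115/344
back: M3=-1115/344
back: M2=55/38−6/19·-1115/344=425/172
back: M1=-15/8−1/4·425/172=-1715/688
M: M0=0, M1=-1715/688, M2=425/172, M3=-1115/344, M4=0
seg 0: a=2, c=M0/2=0, d=(M1−M0)/(6·2)=-1715/8256, b=Δ0−h0·(2M0+M1)/6=4811/2064
seg 1: a=5, c=M1/2=-1715/1376, d=(M2−M1)/(6·2)=3415/8256, b=Δ1−h1·(2M1+M2)/6=-167/1032
seg 2: a=3, c=M2/2=425/344, d=(M3−M2)/(6·3)=-655/2064, b=Δ2−h2·(2M2+M3)/6=-379/2064
seg 3: a=5, c=M3/2=-1115/688, d=(M4−M3)/(6·2)=1115/4128, b=Δ3−h3·(2M3+M4)/6=-691/516
t_q=3 → seg 1, τ=1; S=5+-167/1032·τ+-1715/1376·τ²+3415/8256·τ³=11023/2752

  seg 0: a=2 b=4811/2064 c=0 d=-1715/8256
  seg 1: a=5 b=-167/1032 c=-1715/1376 d=3415/8256
  seg 2: a=3 b=-379/2064 c=425/344 d=-655/2064
  seg 3: a=5 b=-691/516 c=-1115/688 d=1115/4128
S(3) = 11023/2752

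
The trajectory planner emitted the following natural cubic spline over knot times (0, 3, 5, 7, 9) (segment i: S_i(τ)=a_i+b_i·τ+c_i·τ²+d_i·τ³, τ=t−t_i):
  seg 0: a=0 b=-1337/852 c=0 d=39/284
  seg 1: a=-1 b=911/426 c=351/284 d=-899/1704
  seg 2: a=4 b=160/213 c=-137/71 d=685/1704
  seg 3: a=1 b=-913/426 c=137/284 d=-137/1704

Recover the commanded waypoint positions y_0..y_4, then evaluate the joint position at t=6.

y_0=0 y_1=-1 y_2=4 y_3=1 y_4=-2
S(6) = 1831/568

y_0 = S_0(0) = a_0 = 0
y_1 = S_1(0) = a_1 = -1
y_2 = S_2(0) = a_2 = 4
y_3 = S_3(0) = a_3 = 1
y_4 = S_3(2) = -2
t_q=6 is in segment 2 (τ=1); S_2(τ)=1831/568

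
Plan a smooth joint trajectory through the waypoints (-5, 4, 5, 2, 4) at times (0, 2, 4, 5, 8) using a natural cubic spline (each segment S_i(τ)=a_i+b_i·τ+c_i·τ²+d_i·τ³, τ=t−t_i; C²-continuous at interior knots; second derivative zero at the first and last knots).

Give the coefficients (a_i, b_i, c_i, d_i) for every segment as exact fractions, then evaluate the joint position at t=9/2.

Δ: Δ0=9/2, Δ1=1/2, Δ2=-3, Δ3=2/3
row 1: diag=8, rhs=-24; c'=1/4, d'=-3
row 2: denom=6−2·1/4=11/2; d'=(-21−2·-3)/(11/2)=-30/11
row 3: denom=8−1·2/11=86/11; d'=(22−1·-30/11)/(86/11)=136/43
back: M3=136/43
back: M2=-30/11−2/11·136/43=-142/43
back: M1=-3−1/4·-142/43=-187/86
M: M0=0, M1=-187/86, M2=-142/43, M3=136/43, M4=0
seg 0: a=-5, c=M0/2=0, d=(M1−M0)/(6·2)=-187/1032, b=Δ0−h0·(2M0+M1)/6=674/129
seg 1: a=4, c=M1/2=-187/172, d=(M2−M1)/(6·2)=-97/1032, b=Δ1−h1·(2M1+M2)/6=787/258
seg 2: a=5, c=M2/2=-71/43, d=(M3−M2)/(6·1)=139/129, b=Δ2−h2·(2M2+M3)/6=-313/129
seg 3: a=2, c=M3/2=68/43, d=(M4−M3)/(6·3)=-68/387, b=Δ3−h3·(2M3+M4)/6=-322/129
t_q=9/2 → seg 2, τ=1/2; S=5+-313/129·τ+-71/43·τ²+139/129·τ³=1207/344

  seg 0: a=-5 b=674/129 c=0 d=-187/1032
  seg 1: a=4 b=787/258 c=-187/172 d=-97/1032
  seg 2: a=5 b=-313/129 c=-71/43 d=139/129
  seg 3: a=2 b=-322/129 c=68/43 d=-68/387
S(9/2) = 1207/344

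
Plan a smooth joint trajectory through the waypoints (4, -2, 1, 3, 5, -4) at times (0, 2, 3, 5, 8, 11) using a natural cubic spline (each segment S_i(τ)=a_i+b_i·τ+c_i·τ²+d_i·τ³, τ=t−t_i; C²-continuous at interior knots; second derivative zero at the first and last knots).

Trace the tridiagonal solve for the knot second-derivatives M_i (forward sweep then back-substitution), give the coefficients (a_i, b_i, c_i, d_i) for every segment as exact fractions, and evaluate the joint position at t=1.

Δ: Δ0=-3, Δ1=3, Δ2=1, Δ3=2/3, Δ4=-3
row 1: diag=6, rhs=36; c'=1/6, d'=6
row 2: denom=6−1·1/6=35/6; d'=(-12−1·6)/(35/6)=-108/35
row 3: denom=10−2·12/35=326/35; d'=(-2−2·-108/35)/(326/35)=73/163
row 4: denom=12−3·105/326=3597/326; d'=(-22−3·73/163)/(3597/326)=-7610/3597
back: M4=-7610/3597
back: M3=73/163−105/326·-7610/3597=1354/1199
back: M2=-108/35−12/35·1354/1199=-4164/1199
back: M1=6−1/6·-4164/1199=7888/1199
M: M0=0, M1=7888/1199, M2=-4164/1199, M3=1354/1199, M4=-7610/3597, M5=0
seg 0: a=4, c=M0/2=0, d=(M1−M0)/(6·2)=1972/3597, b=Δ0−h0·(2M0+M1)/6=-18679/3597
seg 1: a=-2, c=M1/2=3944/1199, d=(M2−M1)/(6·1)=-6026/3597, b=Δ1−h1·(2M1+M2)/6=4985/3597
seg 2: a=1, c=M2/2=-2082/1199, d=(M3−M2)/(6·2)=2759/7194, b=Δ2−h2·(2M2+M3)/6=961/327
seg 3: a=3, c=M3/2=677/1199, d=(M4−M3)/(6·3)=-5836/32373, b=Δ3−h3·(2M3+M4)/6=2141/3597
seg 4: a=5, c=M4/2=-3805/3597, d=(M5−M4)/(6·3)=3805/32373, b=Δ4−h4·(2M4+M5)/6=-3181/3597
t_q=1 → seg 0, τ=1; S=4+-18679/3597·τ+0·τ²+1972/3597·τ³=-773/1199

  seg 0: a=4 b=-18679/3597 c=0 d=1972/3597
  seg 1: a=-2 b=4985/3597 c=3944/1199 d=-6026/3597
  seg 2: a=1 b=961/327 c=-2082/1199 d=2759/7194
  seg 3: a=3 b=2141/3597 c=677/1199 d=-5836/32373
  seg 4: a=5 b=-3181/3597 c=-3805/3597 d=3805/32373
S(1) = -773/1199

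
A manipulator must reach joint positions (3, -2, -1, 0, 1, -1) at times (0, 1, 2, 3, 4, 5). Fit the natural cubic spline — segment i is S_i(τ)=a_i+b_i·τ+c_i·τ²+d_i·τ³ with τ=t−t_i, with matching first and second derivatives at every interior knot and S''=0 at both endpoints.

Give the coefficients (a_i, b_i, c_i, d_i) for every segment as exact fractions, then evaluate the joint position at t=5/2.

Δ: Δ0=-5, Δ1=1, Δ2=1, Δ3=1, Δ4=-2
row 1: diag=4, rhs=36; c'=1/4, d'=9
row 2: denom=4−1·1/4=15/4; d'=(0−1·9)/(15/4)=-12/5
row 3: denom=4−1·4/15=56/15; d'=(0−1·-12/5)/(56/15)=9/14
row 4: denom=4−1·15/56=209/56; d'=(-18−1·9/14)/(209/56)=-1044/209
back: M4=-1044/209
back: M3=9/14−15/56·-1044/209=414/209
back: M2=-12/5−4/15·414/209=-612/209
back: M1=9−1/4·-612/209=2034/209
M: M0=0, M1=2034/209, M2=-612/209, M3=414/209, M4=-1044/209, M5=0
seg 0: a=3, c=M0/2=0, d=(M1−M0)/(6·1)=339/209, b=Δ0−h0·(2M0+M1)/6=-1384/209
seg 1: a=-2, c=M1/2=1017/209, d=(M2−M1)/(6·1)=-441/209, b=Δ1−h1·(2M1+M2)/6=-367/209
seg 2: a=-1, c=M2/2=-306/209, d=(M3−M2)/(6·1)=9/11, b=Δ2−h2·(2M2+M3)/6=344/209
seg 3: a=0, c=M3/2=207/209, d=(M4−M3)/(6·1)=-243/209, b=Δ3−h3·(2M3+M4)/6=245/209
seg 4: a=1, c=M4/2=-522/209, d=(M5−M4)/(6·1)=174/209, b=Δ4−h4·(2M4+M5)/6=-70/209
t_q=5/2 → seg 2, τ=1/2; S=-1+344/209·τ+-306/209·τ²+9/11·τ³=-67/152

  seg 0: a=3 b=-1384/209 c=0 d=339/209
  seg 1: a=-2 b=-367/209 c=1017/209 d=-441/209
  seg 2: a=-1 b=344/209 c=-306/209 d=9/11
  seg 3: a=0 b=245/209 c=207/209 d=-243/209
  seg 4: a=1 b=-70/209 c=-522/209 d=174/209
S(5/2) = -67/152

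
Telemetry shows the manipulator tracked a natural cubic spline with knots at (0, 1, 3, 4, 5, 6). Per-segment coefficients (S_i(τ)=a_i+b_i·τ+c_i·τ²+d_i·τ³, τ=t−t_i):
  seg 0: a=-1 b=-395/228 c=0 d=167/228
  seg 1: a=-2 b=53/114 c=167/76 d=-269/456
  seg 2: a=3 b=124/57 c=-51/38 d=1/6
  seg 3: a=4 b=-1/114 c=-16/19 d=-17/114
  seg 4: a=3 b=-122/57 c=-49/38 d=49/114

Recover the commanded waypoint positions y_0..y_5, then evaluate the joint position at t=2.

y_0=-1 y_1=-2 y_2=3 y_3=4 y_4=3 y_5=0
S(2) = 11/152

y_0 = S_0(0) = a_0 = -1
y_1 = S_1(0) = a_1 = -2
y_2 = S_2(0) = a_2 = 3
y_3 = S_3(0) = a_3 = 4
y_4 = S_4(0) = a_4 = 3
y_5 = S_4(1) = 0
t_q=2 is in segment 1 (τ=1); S_1(τ)=11/152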